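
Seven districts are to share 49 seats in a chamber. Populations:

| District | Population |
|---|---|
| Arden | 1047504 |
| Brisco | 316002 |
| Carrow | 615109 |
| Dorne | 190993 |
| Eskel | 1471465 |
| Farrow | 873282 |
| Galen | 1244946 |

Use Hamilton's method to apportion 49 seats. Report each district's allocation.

The standard divisor is 5759301/49 ≈ 117536.755.
Standard quotas: Arden 8.9121, Brisco 2.6885, Carrow 5.2333, Dorne 1.6250, Eskel 12.5192, Farrow 7.4299, Galen 10.5920.
Lower quotas: Arden 8, Brisco 2, Carrow 5, Dorne 1, Eskel 12, Farrow 7, Galen 10 (sum 45, leaving 4 seats).
Remainders in descending order: Arden 0.9121, Brisco 0.6885, Dorne 0.6250, Galen 0.5920, Eskel 0.5192, Farrow 0.4299, Carrow 0.2333.
The surplus seats go to Arden, Brisco, Dorne, Galen.

Arden=9, Brisco=3, Carrow=5, Dorne=2, Eskel=12, Farrow=7, Galen=11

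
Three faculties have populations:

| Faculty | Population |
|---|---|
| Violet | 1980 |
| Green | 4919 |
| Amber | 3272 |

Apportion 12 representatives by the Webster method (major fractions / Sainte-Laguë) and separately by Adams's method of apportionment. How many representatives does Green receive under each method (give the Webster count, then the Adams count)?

6 and 5

Webster: Violet 2, Green 6, Amber 4.
Adams: Violet 3, Green 5, Amber 4.
Green gets 6 under Webster and 5 under Adams.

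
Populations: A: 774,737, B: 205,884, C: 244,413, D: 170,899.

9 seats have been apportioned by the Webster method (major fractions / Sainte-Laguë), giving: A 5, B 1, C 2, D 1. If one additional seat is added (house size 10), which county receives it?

A

Priority for the next seat is population ÷ (current seats + 0.5).
Priorities: A 140861.273, B 137256.000, C 97765.200, D 113932.667.
Highest priority: A.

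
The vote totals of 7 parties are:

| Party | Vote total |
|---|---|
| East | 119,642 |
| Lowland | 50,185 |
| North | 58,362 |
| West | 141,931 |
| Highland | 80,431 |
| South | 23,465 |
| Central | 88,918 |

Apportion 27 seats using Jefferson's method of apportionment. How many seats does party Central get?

4

Standard divisor 562934/27 ≈ 20849.407; standard quotas: East 5.738, Lowland 2.407, North 2.799, West 6.807, Highland 3.858, South 1.125, Central 4.265.
Rounding down gives 5, 2, 2, 6, 3, 1, 4 = 23 seats, so the divisor must be adjusted.
With modified divisor 18600: modified quotas East 6.432, Lowland 2.698, North 3.138, West 7.631, Highland 4.324, South 1.262, Central 4.781.
Rounding down: East 6, Lowland 2, North 3, West 7, Highland 4, South 1, Central 4 (total 27).
Central receives 4.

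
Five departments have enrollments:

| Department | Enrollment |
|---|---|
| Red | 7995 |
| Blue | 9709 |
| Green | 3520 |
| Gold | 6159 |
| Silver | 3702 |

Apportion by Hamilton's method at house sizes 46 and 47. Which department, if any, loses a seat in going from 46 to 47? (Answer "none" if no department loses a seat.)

At 46 seats: Red 12, Blue 14, Green 5, Gold 9, Silver 6.
At 47 seats: Red 12, Blue 15, Green 5, Gold 9, Silver 6.
No department's allocation decreased.

none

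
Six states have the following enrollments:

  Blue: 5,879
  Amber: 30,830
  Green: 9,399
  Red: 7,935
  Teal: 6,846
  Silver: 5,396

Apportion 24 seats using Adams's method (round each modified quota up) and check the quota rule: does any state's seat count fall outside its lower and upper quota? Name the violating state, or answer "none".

Amber

Standard quotas: Blue 2.129, Amber 11.163, Green 3.403, Red 2.873, Teal 2.479, Silver 1.954.
Adams allocation: Blue 2, Amber 10, Green 4, Red 3, Teal 3, Silver 2.
Amber has quota 11.163 (lower 11, upper 12) but receives 10 — outside the quota interval.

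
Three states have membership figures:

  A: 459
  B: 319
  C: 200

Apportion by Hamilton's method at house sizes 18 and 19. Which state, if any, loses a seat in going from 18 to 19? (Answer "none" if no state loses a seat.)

At 18 seats: A 8, B 6, C 4.
At 19 seats: A 9, B 6, C 4.
No state's allocation decreased.

none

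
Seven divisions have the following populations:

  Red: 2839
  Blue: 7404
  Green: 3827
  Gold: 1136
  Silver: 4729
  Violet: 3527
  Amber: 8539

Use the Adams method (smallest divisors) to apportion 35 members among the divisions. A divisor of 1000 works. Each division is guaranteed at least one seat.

Red 3, Blue 8, Green 4, Gold 2, Silver 5, Violet 4, Amber 9

With modified divisor 1000: modified quotas Red 2.839, Blue 7.404, Green 3.827, Gold 1.136, Silver 4.729, Violet 3.527, Amber 8.539.
Rounding up: Red 3, Blue 8, Green 4, Gold 2, Silver 5, Violet 4, Amber 9 (total 35).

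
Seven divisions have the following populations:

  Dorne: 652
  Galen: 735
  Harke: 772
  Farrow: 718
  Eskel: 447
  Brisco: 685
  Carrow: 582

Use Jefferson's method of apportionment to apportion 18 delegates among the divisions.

Dorne=2, Galen=3, Harke=3, Farrow=3, Eskel=2, Brisco=3, Carrow=2

Standard divisor 4591/18 ≈ 255.056; standard quotas: Dorne 2.556, Galen 2.882, Harke 3.027, Farrow 2.815, Eskel 1.753, Brisco 2.686, Carrow 2.282.
Rounding down gives 2, 2, 3, 2, 1, 2, 2 = 14 seats, so the divisor must be adjusted.
With modified divisor 220: modified quotas Dorne 2.964, Galen 3.341, Harke 3.509, Farrow 3.264, Eskel 2.032, Brisco 3.114, Carrow 2.645.
Rounding down: Dorne 2, Galen 3, Harke 3, Farrow 3, Eskel 2, Brisco 3, Carrow 2 (total 18).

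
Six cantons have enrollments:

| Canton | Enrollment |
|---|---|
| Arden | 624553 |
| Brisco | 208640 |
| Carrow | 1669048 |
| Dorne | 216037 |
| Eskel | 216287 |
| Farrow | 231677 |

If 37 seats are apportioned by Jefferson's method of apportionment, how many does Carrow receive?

Standard divisor 3166242/37 ≈ 85574.108; standard quotas: Arden 7.298, Brisco 2.438, Carrow 19.504, Dorne 2.525, Eskel 2.527, Farrow 2.707.
Rounding down gives 7, 2, 19, 2, 2, 2 = 34 seats, so the divisor must be adjusted.
With modified divisor 77816.1: modified quotas Arden 8.026, Brisco 2.681, Carrow 21.449, Dorne 2.776, Eskel 2.779, Farrow 2.977.
Rounding down: Arden 8, Brisco 2, Carrow 21, Dorne 2, Eskel 2, Farrow 2 (total 37).
Carrow receives 21.

21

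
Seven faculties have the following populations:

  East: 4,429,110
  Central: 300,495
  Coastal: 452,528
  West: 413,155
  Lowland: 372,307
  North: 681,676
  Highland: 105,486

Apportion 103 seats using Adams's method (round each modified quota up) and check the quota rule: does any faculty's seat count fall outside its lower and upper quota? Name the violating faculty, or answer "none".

Standard quotas: East 67.537, Central 4.582, Coastal 6.900, West 6.300, Lowland 5.677, North 10.395, Highland 1.609.
Adams allocation: East 65, Central 5, Coastal 7, West 7, Lowland 6, North 11, Highland 2.
East has quota 67.537 (lower 67, upper 68) but receives 65 — outside the quota interval.

East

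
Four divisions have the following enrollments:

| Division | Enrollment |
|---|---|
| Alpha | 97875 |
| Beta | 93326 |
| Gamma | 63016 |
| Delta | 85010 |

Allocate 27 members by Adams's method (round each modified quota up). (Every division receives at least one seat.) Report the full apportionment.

Alpha 8; Beta 7; Gamma 5; Delta 7

Standard divisor 339227/27 ≈ 12563.963; standard quotas: Alpha 7.790, Beta 7.428, Gamma 5.016, Delta 6.766.
Rounding up gives 8, 8, 6, 7 = 29 seats, so the divisor must be adjusted.
With modified divisor 13700: modified quotas Alpha 7.144, Beta 6.812, Gamma 4.600, Delta 6.205.
Rounding up: Alpha 8, Beta 7, Gamma 5, Delta 7 (total 27).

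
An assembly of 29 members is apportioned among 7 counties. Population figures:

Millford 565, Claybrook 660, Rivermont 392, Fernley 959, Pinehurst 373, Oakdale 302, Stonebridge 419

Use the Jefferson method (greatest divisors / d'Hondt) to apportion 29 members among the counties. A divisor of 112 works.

Millford=5, Claybrook=5, Rivermont=3, Fernley=8, Pinehurst=3, Oakdale=2, Stonebridge=3

With modified divisor 112: modified quotas Millford 5.045, Claybrook 5.893, Rivermont 3.500, Fernley 8.562, Pinehurst 3.330, Oakdale 2.696, Stonebridge 3.741.
Rounding down: Millford 5, Claybrook 5, Rivermont 3, Fernley 8, Pinehurst 3, Oakdale 2, Stonebridge 3 (total 29).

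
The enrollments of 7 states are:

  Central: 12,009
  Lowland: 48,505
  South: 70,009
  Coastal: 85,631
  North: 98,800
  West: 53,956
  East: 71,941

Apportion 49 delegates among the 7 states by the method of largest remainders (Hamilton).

The standard divisor is 440851/49 ≈ 8996.959.
Standard quotas: Central 1.3348, Lowland 5.3913, South 7.7814, Coastal 9.5178, North 10.9815, West 5.9971, East 7.9961.
Lower quotas: Central 1, Lowland 5, South 7, Coastal 9, North 10, West 5, East 7 (sum 44, leaving 5 seats).
Remainders in descending order: West 0.9971, East 0.9961, North 0.9815, South 0.7814, Coastal 0.5178, Lowland 0.3913, Central 0.3348.
Largest remainders: West, East, North, South, Coastal receive the extra seats.

Central 1; Lowland 5; South 8; Coastal 10; North 11; West 6; East 8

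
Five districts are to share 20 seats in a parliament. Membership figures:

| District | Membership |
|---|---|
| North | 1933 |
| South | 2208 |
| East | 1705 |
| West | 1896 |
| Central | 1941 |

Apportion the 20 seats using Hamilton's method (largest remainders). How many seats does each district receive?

The standard divisor is 9683/20 ≈ 484.15.
Standard quotas: North 3.993, South 4.561, East 3.522, West 3.916, Central 4.009.
Lower quotas: North 3, South 4, East 3, West 3, Central 4 (sum 17, leaving 3 seats).
Remainders in descending order: North 0.993, West 0.916, South 0.561, East 0.522, Central 0.009.
The surplus seats go to North, West, South.

North 4, South 5, East 3, West 4, Central 4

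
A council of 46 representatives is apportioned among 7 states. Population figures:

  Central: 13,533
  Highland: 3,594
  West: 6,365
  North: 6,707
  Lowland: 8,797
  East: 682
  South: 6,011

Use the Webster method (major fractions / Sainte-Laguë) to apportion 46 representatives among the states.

Standard divisor 45689/46 ≈ 993.239; standard quotas: Central 13.625, Highland 3.618, West 6.408, North 6.753, Lowland 8.857, East 0.687, South 6.052.
Rounding to the nearest integer gives 14, 4, 6, 7, 9, 1, 6 = 47 seats, so the divisor must be adjusted.
With modified divisor 1010: modified quotas Central 13.399, Highland 3.558, West 6.302, North 6.641, Lowland 8.710, East 0.675, South 5.951.
Rounding to the nearest integer: Central 13, Highland 4, West 6, North 7, Lowland 9, East 1, South 6 (total 46).

Central=13, Highland=4, West=6, North=7, Lowland=9, East=1, South=6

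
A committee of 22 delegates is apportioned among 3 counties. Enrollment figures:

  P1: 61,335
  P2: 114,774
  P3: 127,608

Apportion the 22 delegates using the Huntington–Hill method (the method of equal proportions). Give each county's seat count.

With divisor 13621: modified quotas P1 4.503, P2 8.426, P3 9.368.
Geometric-mean thresholds: P1 √(4·5)=4.472, P2 √(8·9)=8.485, P3 √(9·10)=9.487.
Each quota rounded against its threshold gives P1 5, P2 8, P3 9 (total 22).

P1: 5; P2: 8; P3: 9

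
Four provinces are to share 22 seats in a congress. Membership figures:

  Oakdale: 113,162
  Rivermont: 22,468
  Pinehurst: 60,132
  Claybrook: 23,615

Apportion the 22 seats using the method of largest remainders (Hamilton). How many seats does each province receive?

Total 219377; standard divisor 219377/22 ≈ 9971.682.
Standard quotas: Oakdale 11.3483, Rivermont 2.2532, Pinehurst 6.0303, Claybrook 2.3682.
Lower quotas: Oakdale 11, Rivermont 2, Pinehurst 6, Claybrook 2 (sum 21, leaving 1 seat).
Remainders in descending order: Claybrook 0.3682, Oakdale 0.3483, Rivermont 0.2532, Pinehurst 0.0303.
The surplus seat goes to Claybrook.

Oakdale 11; Rivermont 2; Pinehurst 6; Claybrook 3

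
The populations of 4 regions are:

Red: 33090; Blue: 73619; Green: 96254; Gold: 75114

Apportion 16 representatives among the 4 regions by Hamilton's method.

The standard divisor is 278077/16 ≈ 17379.812.
Standard quotas: Red 1.9039, Blue 4.2359, Green 5.5383, Gold 4.3219.
Lower quotas: Red 1, Blue 4, Green 5, Gold 4 (sum 14, leaving 2 seats).
Remainders in descending order: Red 0.9039, Green 0.5383, Gold 0.3219, Blue 0.2359.
Largest remainders: Red, Green receive the extra seats.

Red: 2, Blue: 4, Green: 6, Gold: 4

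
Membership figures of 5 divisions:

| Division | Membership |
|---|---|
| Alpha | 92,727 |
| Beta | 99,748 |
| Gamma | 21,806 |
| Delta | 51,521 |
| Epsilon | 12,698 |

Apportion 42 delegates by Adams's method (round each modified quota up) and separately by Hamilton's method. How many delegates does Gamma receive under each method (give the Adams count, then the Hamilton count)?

Adams: Alpha 14, Beta 14, Gamma 4, Delta 8, Epsilon 2.
Hamilton: Alpha 14, Beta 15, Gamma 3, Delta 8, Epsilon 2.
Gamma gets 4 under Adams and 3 under Hamilton.

4 and 3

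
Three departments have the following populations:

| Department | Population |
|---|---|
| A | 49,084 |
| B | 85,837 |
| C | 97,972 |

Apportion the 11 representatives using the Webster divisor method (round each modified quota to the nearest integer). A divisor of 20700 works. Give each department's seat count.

A 2, B 4, C 5

With modified divisor 20700: modified quotas A 2.371, B 4.147, C 4.733.
Rounding to the nearest integer: A 2, B 4, C 5 (total 11).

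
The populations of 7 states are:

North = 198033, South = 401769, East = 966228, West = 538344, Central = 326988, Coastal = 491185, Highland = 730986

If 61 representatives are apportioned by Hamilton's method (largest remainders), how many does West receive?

9

Standard divisor: 3653533 ÷ 61 ≈ 59893.984.
Standard quotas: North 3.3064, South 6.7080, East 16.1323, West 8.9883, Central 5.4594, Coastal 8.2009, Highland 12.2047.
Lower quotas: North 3, South 6, East 16, West 8, Central 5, Coastal 8, Highland 12 (sum 58, leaving 3 seats).
Remainders in descending order: West 0.9883, South 0.7080, Central 0.4594, North 0.3064, Highland 0.2047, Coastal 0.2009, East 0.1323.
The surplus seats go to West, South, Central.
West receives 9.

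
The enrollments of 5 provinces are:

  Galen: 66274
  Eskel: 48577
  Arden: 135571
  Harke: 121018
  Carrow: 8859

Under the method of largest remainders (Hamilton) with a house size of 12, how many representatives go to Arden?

4

Total 380299; standard divisor 380299/12 ≈ 31691.583.
Standard quotas: Galen 2.0912, Eskel 1.5328, Arden 4.2778, Harke 3.8186, Carrow 0.2795.
Lower quotas: Galen 2, Eskel 1, Arden 4, Harke 3, Carrow 0 (sum 10, leaving 2 seats).
Remainders in descending order: Harke 0.8186, Eskel 0.5328, Carrow 0.2795, Arden 0.2778, Galen 0.0912.
The surplus seats go to Harke, Eskel.
Arden receives 4.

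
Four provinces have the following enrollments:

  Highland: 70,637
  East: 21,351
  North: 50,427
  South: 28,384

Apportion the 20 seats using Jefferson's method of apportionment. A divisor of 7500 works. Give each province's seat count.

With modified divisor 7500: modified quotas Highland 9.418, East 2.847, North 6.724, South 3.785.
Rounding down: Highland 9, East 2, North 6, South 3 (total 20).

Highland=9, East=2, North=6, South=3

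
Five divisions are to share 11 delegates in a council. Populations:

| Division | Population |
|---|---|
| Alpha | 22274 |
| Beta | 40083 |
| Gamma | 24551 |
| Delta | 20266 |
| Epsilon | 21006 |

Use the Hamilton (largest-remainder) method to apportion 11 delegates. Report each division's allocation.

The standard divisor is 128180/11 ≈ 11652.727.
Standard quotas: Alpha 1.9115, Beta 3.4398, Gamma 2.1069, Delta 1.7392, Epsilon 1.8027.
Lower quotas: Alpha 1, Beta 3, Gamma 2, Delta 1, Epsilon 1 (sum 8, leaving 3 seats).
Remainders in descending order: Alpha 0.9115, Epsilon 0.8027, Delta 0.7392, Beta 0.4398, Gamma 0.1069.
The surplus seats go to Alpha, Epsilon, Delta.

Alpha 2, Beta 3, Gamma 2, Delta 2, Epsilon 2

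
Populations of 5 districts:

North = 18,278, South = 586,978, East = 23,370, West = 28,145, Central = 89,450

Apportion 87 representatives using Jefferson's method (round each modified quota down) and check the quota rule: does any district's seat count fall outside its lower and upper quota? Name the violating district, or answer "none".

Standard quotas: North 2.131, South 68.434, East 2.725, West 3.281, Central 10.429.
Jefferson allocation: North 2, South 70, East 2, West 3, Central 10.
South has quota 68.434 (lower 68, upper 69) but receives 70 — outside the quota interval.

South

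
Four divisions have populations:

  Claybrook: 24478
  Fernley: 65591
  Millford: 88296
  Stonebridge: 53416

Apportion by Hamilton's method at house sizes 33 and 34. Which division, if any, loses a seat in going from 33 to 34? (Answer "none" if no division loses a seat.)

At 33 seats: Claybrook 3, Fernley 9, Millford 13, Stonebridge 8.
At 34 seats: Claybrook 3, Fernley 10, Millford 13, Stonebridge 8.
No division's allocation decreased.

none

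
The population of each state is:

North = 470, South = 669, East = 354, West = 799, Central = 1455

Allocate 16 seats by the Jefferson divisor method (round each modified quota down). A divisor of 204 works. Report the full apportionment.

North 2, South 3, East 1, West 3, Central 7

With modified divisor 204: modified quotas North 2.304, South 3.279, East 1.735, West 3.917, Central 7.132.
Rounding down: North 2, South 3, East 1, West 3, Central 7 (total 16).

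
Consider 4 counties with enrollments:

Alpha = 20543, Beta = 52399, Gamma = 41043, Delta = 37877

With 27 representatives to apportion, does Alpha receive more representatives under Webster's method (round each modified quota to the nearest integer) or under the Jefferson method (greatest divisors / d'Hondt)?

Webster: Alpha 4, Beta 9, Gamma 7, Delta 7.
Jefferson: Alpha 3, Beta 10, Gamma 7, Delta 7.
Alpha gets 4 under Webster and 3 under Jefferson.

Webster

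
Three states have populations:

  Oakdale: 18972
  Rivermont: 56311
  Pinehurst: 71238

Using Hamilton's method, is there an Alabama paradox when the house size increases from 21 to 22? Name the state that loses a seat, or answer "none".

none

At 21 seats: Oakdale 3, Rivermont 8, Pinehurst 10.
At 22 seats: Oakdale 3, Rivermont 8, Pinehurst 11.
No state's allocation decreased.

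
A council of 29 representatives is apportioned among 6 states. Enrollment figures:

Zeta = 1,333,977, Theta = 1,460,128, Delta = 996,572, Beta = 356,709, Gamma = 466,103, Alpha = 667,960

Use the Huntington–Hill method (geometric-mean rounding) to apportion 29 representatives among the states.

With divisor 186117: modified quotas Zeta 7.167, Theta 7.845, Delta 5.355, Beta 1.917, Gamma 2.504, Alpha 3.589.
Geometric-mean thresholds: Zeta √(7·8)=7.483, Theta √(7·8)=7.483, Delta √(5·6)=5.477, Beta √(1·2)=1.414, Gamma √(2·3)=2.449, Alpha √(3·4)=3.464.
Each quota rounded against its threshold gives Zeta 7, Theta 8, Delta 5, Beta 2, Gamma 3, Alpha 4 (total 29).

Zeta 7, Theta 8, Delta 5, Beta 2, Gamma 3, Alpha 4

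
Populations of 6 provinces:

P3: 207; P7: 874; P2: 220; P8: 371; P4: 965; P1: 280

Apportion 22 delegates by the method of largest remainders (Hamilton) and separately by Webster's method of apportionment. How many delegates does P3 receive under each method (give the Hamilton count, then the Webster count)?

Hamilton: P3 1, P7 7, P2 2, P8 3, P4 7, P1 2.
Webster: P3 2, P7 6, P2 2, P8 3, P4 7, P1 2.
P3 gets 1 under Hamilton and 2 under Webster.

1 and 2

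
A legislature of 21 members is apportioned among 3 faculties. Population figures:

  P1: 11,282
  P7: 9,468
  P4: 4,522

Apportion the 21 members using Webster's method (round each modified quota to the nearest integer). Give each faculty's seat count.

Standard divisor 25272/21 ≈ 1203.429; standard quotas: P1 9.375, P7 7.868, P4 3.758.
Rounding to the nearest integer gives P1 9, P7 8, P4 4 — total 21, matching the house size, so no adjustment is needed.

P1 9, P7 8, P4 4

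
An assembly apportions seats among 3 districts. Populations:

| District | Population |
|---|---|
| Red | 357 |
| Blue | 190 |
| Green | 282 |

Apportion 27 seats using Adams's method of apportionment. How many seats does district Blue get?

6

Standard divisor 829/27 ≈ 30.704; standard quotas: Red 11.627, Blue 6.188, Green 9.185.
Rounding up gives 12, 7, 10 = 29 seats, so the divisor must be adjusted.
With modified divisor 32: modified quotas Red 11.156, Blue 5.938, Green 8.812.
Rounding up: Red 12, Blue 6, Green 9 (total 27).
Blue receives 6.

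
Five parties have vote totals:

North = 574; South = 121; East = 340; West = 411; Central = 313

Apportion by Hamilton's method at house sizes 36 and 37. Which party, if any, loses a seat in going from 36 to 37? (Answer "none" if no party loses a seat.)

South

At 36 seats: North 12, South 3, East 7, West 8, Central 6.
At 37 seats: North 12, South 2, East 7, West 9, Central 7.
South drops from 3 to 2.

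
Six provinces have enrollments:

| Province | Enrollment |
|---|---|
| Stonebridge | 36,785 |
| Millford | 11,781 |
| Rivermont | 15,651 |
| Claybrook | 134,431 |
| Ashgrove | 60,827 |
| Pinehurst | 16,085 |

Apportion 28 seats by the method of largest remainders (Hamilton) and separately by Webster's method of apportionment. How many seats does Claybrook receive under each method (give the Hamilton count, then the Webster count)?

Hamilton: Stonebridge 4, Millford 1, Rivermont 1, Claybrook 14, Ashgrove 6, Pinehurst 2.
Webster: Stonebridge 4, Millford 1, Rivermont 2, Claybrook 13, Ashgrove 6, Pinehurst 2.
Claybrook gets 14 under Hamilton and 13 under Webster.

14 and 13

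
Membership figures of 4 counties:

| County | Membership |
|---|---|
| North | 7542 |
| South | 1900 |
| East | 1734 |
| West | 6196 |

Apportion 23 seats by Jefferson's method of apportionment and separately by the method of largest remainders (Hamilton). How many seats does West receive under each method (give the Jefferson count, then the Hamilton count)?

9 and 8

Jefferson: North 10, South 2, East 2, West 9.
Hamilton: North 10, South 3, East 2, West 8.
West gets 9 under Jefferson and 8 under Hamilton.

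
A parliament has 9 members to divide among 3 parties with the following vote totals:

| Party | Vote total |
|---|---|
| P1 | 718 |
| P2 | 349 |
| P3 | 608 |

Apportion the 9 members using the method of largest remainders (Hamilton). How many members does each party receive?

P1 4; P2 2; P3 3

Standard divisor: 1675 ÷ 9 ≈ 186.111.
Standard quotas: P1 3.858, P2 1.875, P3 3.267.
Lower quotas: P1 3, P2 1, P3 3 (sum 7, leaving 2 seats).
Remainders in descending order: P2 0.875, P1 0.858, P3 0.267.
The surplus seats go to P2, P1.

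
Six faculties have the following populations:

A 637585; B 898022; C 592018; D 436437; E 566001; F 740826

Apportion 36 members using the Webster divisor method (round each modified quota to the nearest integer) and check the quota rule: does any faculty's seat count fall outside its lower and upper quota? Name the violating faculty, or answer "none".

Standard quotas: A 5.930, B 8.352, C 5.506, D 4.059, E 5.264, F 6.890.
Webster allocation: A 6, B 8, C 6, D 4, E 5, F 7.
Every allocation lies between the lower and upper quota.

none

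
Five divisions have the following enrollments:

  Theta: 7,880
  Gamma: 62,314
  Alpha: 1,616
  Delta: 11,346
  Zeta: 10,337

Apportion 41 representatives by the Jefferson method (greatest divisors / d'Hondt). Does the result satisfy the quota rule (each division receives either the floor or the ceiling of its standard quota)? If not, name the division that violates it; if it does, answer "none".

Standard quotas: Theta 3.456, Gamma 27.327, Alpha 0.709, Delta 4.976, Zeta 4.533.
Jefferson allocation: Theta 3, Gamma 29, Alpha 0, Delta 5, Zeta 4.
Gamma has quota 27.327 (lower 27, upper 28) but receives 29 — outside the quota interval.

Gamma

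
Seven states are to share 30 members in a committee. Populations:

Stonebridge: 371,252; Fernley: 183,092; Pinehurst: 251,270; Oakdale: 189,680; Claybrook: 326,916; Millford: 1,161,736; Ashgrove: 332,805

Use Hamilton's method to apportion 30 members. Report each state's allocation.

Standard divisor: 2816751 ÷ 30 ≈ 93891.7.
Standard quotas: Stonebridge 3.9540, Fernley 1.9500, Pinehurst 2.6762, Oakdale 2.0202, Claybrook 3.4818, Millford 12.3731, Ashgrove 3.5446.
Lower quotas: Stonebridge 3, Fernley 1, Pinehurst 2, Oakdale 2, Claybrook 3, Millford 12, Ashgrove 3 (sum 26, leaving 4 seats).
Remainders in descending order: Stonebridge 0.9540, Fernley 0.9500, Pinehurst 0.6762, Ashgrove 0.5446, Claybrook 0.4818, Millford 0.3731, Oakdale 0.0202.
The surplus seats go to Stonebridge, Fernley, Pinehurst, Ashgrove.

Stonebridge: 4, Fernley: 2, Pinehurst: 3, Oakdale: 2, Claybrook: 3, Millford: 12, Ashgrove: 4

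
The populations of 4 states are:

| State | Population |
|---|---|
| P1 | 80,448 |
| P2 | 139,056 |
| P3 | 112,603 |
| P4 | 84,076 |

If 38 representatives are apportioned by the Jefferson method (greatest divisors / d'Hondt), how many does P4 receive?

8

Standard divisor 416183/38 ≈ 10952.184; standard quotas: P1 7.345, P2 12.697, P3 10.281, P4 7.677.
Rounding down gives 7, 12, 10, 7 = 36 seats, so the divisor must be adjusted.
With modified divisor 10400: modified quotas P1 7.735, P2 13.371, P3 10.827, P4 8.084.
Rounding down: P1 7, P2 13, P3 10, P4 8 (total 38).
P4 receives 8.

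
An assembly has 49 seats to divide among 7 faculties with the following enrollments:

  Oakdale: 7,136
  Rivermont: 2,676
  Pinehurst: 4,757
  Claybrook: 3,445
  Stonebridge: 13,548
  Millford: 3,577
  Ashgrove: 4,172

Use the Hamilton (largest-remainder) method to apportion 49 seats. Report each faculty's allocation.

Oakdale 9, Rivermont 3, Pinehurst 6, Claybrook 4, Stonebridge 17, Millford 5, Ashgrove 5

Total 39311; standard divisor 39311/49 ≈ 802.265.
Standard quotas: Oakdale 8.8948, Rivermont 3.3356, Pinehurst 5.9295, Claybrook 4.2941, Stonebridge 16.8872, Millford 4.4586, Ashgrove 5.2003.
Lower quotas: Oakdale 8, Rivermont 3, Pinehurst 5, Claybrook 4, Stonebridge 16, Millford 4, Ashgrove 5 (sum 45, leaving 4 seats).
Remainders in descending order: Pinehurst 0.9295, Oakdale 0.8948, Stonebridge 0.8872, Millford 0.4586, Rivermont 0.3356, Claybrook 0.2941, Ashgrove 0.2003.
Largest remainders: Pinehurst, Oakdale, Stonebridge, Millford receive the extra seats.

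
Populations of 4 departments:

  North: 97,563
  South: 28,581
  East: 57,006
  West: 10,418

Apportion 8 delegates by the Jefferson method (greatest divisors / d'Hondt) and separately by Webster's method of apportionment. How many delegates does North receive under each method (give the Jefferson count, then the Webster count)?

Jefferson: North 5, South 1, East 2, West 0.
Webster: North 4, South 1, East 3, West 0.
North gets 5 under Jefferson and 4 under Webster.

5 and 4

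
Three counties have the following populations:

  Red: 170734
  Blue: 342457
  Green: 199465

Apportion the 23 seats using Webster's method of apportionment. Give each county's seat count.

Red 6; Blue 11; Green 6

Standard divisor 712656/23 ≈ 30985.043; standard quotas: Red 5.510, Blue 11.052, Green 6.437.
Rounding to the nearest integer gives Red 6, Blue 11, Green 6 — total 23, matching the house size, so no adjustment is needed.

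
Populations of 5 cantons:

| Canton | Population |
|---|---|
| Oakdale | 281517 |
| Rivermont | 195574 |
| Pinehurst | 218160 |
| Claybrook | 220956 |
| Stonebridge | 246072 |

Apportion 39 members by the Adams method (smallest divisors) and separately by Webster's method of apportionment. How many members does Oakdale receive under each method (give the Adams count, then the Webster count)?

9 and 10

Adams: Oakdale 9, Rivermont 7, Pinehurst 7, Claybrook 8, Stonebridge 8.
Webster: Oakdale 10, Rivermont 7, Pinehurst 7, Claybrook 7, Stonebridge 8.
Oakdale gets 9 under Adams and 10 under Webster.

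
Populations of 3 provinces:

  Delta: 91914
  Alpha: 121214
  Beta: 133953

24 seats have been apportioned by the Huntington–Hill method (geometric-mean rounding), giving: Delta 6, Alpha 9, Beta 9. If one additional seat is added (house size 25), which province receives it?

Priority for the next seat is population ÷ (√(s·(s+1))).
Priorities: Delta 14182.638, Alpha 12777.077, Beta 14119.886.
Highest priority: Delta.

Delta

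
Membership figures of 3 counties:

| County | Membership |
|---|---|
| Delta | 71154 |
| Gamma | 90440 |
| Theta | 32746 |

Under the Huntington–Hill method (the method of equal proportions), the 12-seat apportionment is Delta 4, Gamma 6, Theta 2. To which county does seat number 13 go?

Priority for the next seat is population ÷ (√(s·(s+1))).
Priorities: Delta 15910.518, Gamma 13955.195, Theta 13368.499.
Highest priority: Delta.

Delta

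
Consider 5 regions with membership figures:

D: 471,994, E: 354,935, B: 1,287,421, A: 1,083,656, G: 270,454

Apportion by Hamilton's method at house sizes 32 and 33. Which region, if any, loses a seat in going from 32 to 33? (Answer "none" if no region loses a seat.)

none

At 32 seats: D 4, E 3, B 12, A 10, G 3.
At 33 seats: D 5, E 3, B 12, A 10, G 3.
No region's allocation decreased.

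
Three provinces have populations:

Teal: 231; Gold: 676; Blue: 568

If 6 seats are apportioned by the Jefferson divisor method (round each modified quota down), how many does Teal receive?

1

Standard divisor 1475/6 ≈ 245.833; standard quotas: Teal 0.940, Gold 2.750, Blue 2.311.
Rounding down gives 0, 2, 2 = 4 seats, so the divisor must be adjusted.
With modified divisor 200: modified quotas Teal 1.155, Gold 3.380, Blue 2.840.
Rounding down: Teal 1, Gold 3, Blue 2 (total 6).
Teal receives 1.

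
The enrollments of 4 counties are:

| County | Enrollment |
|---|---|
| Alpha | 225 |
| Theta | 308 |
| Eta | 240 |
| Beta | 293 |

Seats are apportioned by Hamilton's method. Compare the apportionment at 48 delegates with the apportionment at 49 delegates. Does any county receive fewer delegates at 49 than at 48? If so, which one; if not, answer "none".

At 48 seats: Alpha 10, Theta 14, Eta 11, Beta 13.
At 49 seats: Alpha 10, Theta 14, Eta 11, Beta 14.
No county's allocation decreased.

none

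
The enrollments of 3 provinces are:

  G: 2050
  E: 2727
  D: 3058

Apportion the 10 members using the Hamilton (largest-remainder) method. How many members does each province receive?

G=3; E=3; D=4

Total 7835; standard divisor 7835/10 ≈ 783.5.
Standard quotas: G 2.616, E 3.481, D 3.903.
Lower quotas: G 2, E 3, D 3 (sum 8, leaving 2 seats).
Remainders in descending order: D 0.903, G 0.616, E 0.481.
Largest remainders: D, G receive the extra seats.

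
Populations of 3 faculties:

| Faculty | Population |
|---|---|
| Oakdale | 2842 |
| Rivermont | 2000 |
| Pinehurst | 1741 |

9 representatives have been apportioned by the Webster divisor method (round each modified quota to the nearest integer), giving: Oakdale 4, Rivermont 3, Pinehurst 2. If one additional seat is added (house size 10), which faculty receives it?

Priority for the next seat is population ÷ (current seats + 0.5).
Priorities: Oakdale 631.556, Rivermont 571.429, Pinehurst 696.400.
Highest priority: Pinehurst.

Pinehurst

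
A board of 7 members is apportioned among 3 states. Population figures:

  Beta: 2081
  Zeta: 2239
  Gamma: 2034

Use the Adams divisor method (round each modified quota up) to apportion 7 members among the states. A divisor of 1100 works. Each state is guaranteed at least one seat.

Beta 2; Zeta 3; Gamma 2

With modified divisor 1100: modified quotas Beta 1.892, Zeta 2.035, Gamma 1.849.
Rounding up: Beta 2, Zeta 3, Gamma 2 (total 7).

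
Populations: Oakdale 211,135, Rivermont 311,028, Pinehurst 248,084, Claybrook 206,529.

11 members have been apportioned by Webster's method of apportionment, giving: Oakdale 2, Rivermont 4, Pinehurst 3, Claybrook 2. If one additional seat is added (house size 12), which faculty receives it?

Oakdale

Priority for the next seat is population ÷ (current seats + 0.5).
Priorities: Oakdale 84454.000, Rivermont 69117.333, Pinehurst 70881.143, Claybrook 82611.600.
Highest priority: Oakdale.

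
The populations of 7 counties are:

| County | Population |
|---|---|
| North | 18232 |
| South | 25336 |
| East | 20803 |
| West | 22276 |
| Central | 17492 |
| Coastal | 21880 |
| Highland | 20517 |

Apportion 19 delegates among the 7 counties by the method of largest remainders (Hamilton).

Total 146536; standard divisor 146536/19 ≈ 7712.421.
Standard quotas: North 2.3640, South 3.2851, East 2.6973, West 2.8883, Central 2.2680, Coastal 2.8370, Highland 2.6603.
Lower quotas: North 2, South 3, East 2, West 2, Central 2, Coastal 2, Highland 2 (sum 15, leaving 4 seats).
Remainders in descending order: West 0.8883, Coastal 0.8370, East 0.6973, Highland 0.6603, North 0.3640, South 0.2851, Central 0.2680.
Largest remainders: West, Coastal, East, Highland receive the extra seats.

North: 2; South: 3; East: 3; West: 3; Central: 2; Coastal: 3; Highland: 3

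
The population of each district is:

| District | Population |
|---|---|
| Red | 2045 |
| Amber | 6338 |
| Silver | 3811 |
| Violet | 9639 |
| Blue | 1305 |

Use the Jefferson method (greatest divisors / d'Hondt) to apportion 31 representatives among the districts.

Red 2; Amber 9; Silver 5; Violet 14; Blue 1

Standard divisor 23138/31 ≈ 746.387; standard quotas: Red 2.740, Amber 8.492, Silver 5.106, Violet 12.914, Blue 1.748.
Rounding down gives 2, 8, 5, 12, 1 = 28 seats, so the divisor must be adjusted.
With modified divisor 686.45: modified quotas Red 2.979, Amber 9.233, Silver 5.552, Violet 14.042, Blue 1.901.
Rounding down: Red 2, Amber 9, Silver 5, Violet 14, Blue 1 (total 31).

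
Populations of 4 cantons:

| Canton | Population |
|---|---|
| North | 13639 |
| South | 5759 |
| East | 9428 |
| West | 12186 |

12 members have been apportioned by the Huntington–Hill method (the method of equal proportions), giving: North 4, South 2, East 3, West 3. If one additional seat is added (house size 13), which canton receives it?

West

Priority for the next seat is population ÷ (√(s·(s+1))).
Priorities: North 3049.773, South 2351.102, East 2721.629, West 3517.795.
Highest priority: West.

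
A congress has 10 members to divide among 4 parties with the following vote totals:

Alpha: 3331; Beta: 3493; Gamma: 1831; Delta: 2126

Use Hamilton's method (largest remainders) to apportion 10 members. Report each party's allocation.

Alpha 3, Beta 3, Gamma 2, Delta 2

Standard divisor: 10781 ÷ 10 ≈ 1078.1.
Standard quotas: Alpha 3.090, Beta 3.240, Gamma 1.698, Delta 1.972.
Lower quotas: Alpha 3, Beta 3, Gamma 1, Delta 1 (sum 8, leaving 2 seats).
Remainders in descending order: Delta 0.972, Gamma 0.698, Beta 0.240, Alpha 0.090.
The surplus seats go to Delta, Gamma.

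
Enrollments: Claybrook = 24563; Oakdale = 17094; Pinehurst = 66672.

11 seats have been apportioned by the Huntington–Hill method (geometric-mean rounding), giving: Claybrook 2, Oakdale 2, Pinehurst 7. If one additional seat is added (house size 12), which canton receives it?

Claybrook

Priority for the next seat is population ÷ (√(s·(s+1))).
Priorities: Claybrook 10027.803, Oakdale 6978.596, Pinehurst 8909.421.
Highest priority: Claybrook.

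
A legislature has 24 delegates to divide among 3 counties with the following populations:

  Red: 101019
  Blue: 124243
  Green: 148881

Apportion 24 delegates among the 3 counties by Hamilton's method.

Standard divisor: 374143 ÷ 24 ≈ 15589.292.
Standard quotas: Red 6.4800, Blue 7.9698, Green 9.5502.
Lower quotas: Red 6, Blue 7, Green 9 (sum 22, leaving 2 seats).
Remainders in descending order: Blue 0.9698, Green 0.5502, Red 0.4800.
Largest remainders: Blue, Green receive the extra seats.

Red 6, Blue 8, Green 10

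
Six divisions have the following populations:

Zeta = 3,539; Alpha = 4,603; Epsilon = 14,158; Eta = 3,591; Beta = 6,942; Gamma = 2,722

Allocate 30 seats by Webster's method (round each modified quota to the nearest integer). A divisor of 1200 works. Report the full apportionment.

With modified divisor 1200: modified quotas Zeta 2.949, Alpha 3.836, Epsilon 11.798, Eta 2.993, Beta 5.785, Gamma 2.268.
Rounding to the nearest integer: Zeta 3, Alpha 4, Epsilon 12, Eta 3, Beta 6, Gamma 2 (total 30).

Zeta: 3, Alpha: 4, Epsilon: 12, Eta: 3, Beta: 6, Gamma: 2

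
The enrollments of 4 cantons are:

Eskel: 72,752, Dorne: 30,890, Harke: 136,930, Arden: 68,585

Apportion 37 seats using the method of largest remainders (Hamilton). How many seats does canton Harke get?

16

Standard divisor: 309157 ÷ 37 ≈ 8355.595.
Standard quotas: Eskel 8.7070, Dorne 3.6969, Harke 16.3878, Arden 8.2083.
Lower quotas: Eskel 8, Dorne 3, Harke 16, Arden 8 (sum 35, leaving 2 seats).
Remainders in descending order: Eskel 0.7070, Dorne 0.6969, Harke 0.3878, Arden 0.2083.
The surplus seats go to Eskel, Dorne.
Harke receives 16.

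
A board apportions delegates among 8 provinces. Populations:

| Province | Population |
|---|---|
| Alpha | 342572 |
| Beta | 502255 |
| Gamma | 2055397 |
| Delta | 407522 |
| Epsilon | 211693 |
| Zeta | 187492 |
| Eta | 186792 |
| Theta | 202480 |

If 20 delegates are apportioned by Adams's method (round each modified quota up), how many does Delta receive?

Standard divisor 4096203/20 ≈ 204810.15; standard quotas: Alpha 1.673, Beta 2.452, Gamma 10.036, Delta 1.990, Epsilon 1.034, Zeta 0.915, Eta 0.912, Theta 0.989.
Rounding up gives 2, 3, 11, 2, 2, 1, 1, 1 = 23 seats, so the divisor must be adjusted.
With modified divisor 239800: modified quotas Alpha 1.429, Beta 2.094, Gamma 8.571, Delta 1.699, Epsilon 0.883, Zeta 0.782, Eta 0.779, Theta 0.844.
Rounding up: Alpha 2, Beta 3, Gamma 9, Delta 2, Epsilon 1, Zeta 1, Eta 1, Theta 1 (total 20).
Delta receives 2.

2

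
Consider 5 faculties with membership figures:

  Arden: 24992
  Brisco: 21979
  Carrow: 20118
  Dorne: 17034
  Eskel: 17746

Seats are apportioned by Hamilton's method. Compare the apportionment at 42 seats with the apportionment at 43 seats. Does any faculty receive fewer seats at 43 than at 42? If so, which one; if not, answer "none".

Eskel

At 42 seats: Arden 10, Brisco 9, Carrow 8, Dorne 7, Eskel 8.
At 43 seats: Arden 11, Brisco 9, Carrow 9, Dorne 7, Eskel 7.
Eskel drops from 8 to 7.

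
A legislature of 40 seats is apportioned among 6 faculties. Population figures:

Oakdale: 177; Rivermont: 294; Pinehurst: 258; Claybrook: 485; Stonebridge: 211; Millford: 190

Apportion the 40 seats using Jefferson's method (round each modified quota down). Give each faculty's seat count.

Oakdale=4, Rivermont=7, Pinehurst=6, Claybrook=13, Stonebridge=5, Millford=5

Standard divisor 1615/40 ≈ 40.375; standard quotas: Oakdale 4.384, Rivermont 7.282, Pinehurst 6.390, Claybrook 12.012, Stonebridge 5.226, Millford 4.706.
Rounding down gives 4, 7, 6, 12, 5, 4 = 38 seats, so the divisor must be adjusted.
With modified divisor 37: modified quotas Oakdale 4.784, Rivermont 7.946, Pinehurst 6.973, Claybrook 13.108, Stonebridge 5.703, Millford 5.135.
Rounding down: Oakdale 4, Rivermont 7, Pinehurst 6, Claybrook 13, Stonebridge 5, Millford 5 (total 40).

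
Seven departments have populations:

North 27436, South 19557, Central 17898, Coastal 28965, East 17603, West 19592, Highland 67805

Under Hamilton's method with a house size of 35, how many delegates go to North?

The standard divisor is 198856/35 ≈ 5681.6.
Standard quotas: North 4.8289, South 3.4422, Central 3.1502, Coastal 5.0980, East 3.0982, West 3.4483, Highland 11.9341.
Lower quotas: North 4, South 3, Central 3, Coastal 5, East 3, West 3, Highland 11 (sum 32, leaving 3 seats).
Remainders in descending order: Highland 0.9341, North 0.8289, West 0.4483, South 0.4422, Central 0.1502, East 0.0982, Coastal 0.0980.
The surplus seats go to Highland, North, West.
North receives 5.

5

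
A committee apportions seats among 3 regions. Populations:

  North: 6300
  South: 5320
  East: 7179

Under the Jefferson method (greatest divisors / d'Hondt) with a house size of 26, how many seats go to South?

Standard divisor 18799/26 ≈ 723.038; standard quotas: North 8.713, South 7.358, East 9.929.
Rounding down gives 8, 7, 9 = 24 seats, so the divisor must be adjusted.
With modified divisor 680: modified quotas North 9.265, South 7.824, East 10.557.
Rounding down: North 9, South 7, East 10 (total 26).
South receives 7.

7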